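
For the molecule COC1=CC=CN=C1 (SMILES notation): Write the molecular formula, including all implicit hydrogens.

C6H7NO

Walk through each heavy atom and fill implicit hydrogens from standard valence (C 4, N 3, O 2, S 2, halogen 1):
  atom 1: C, bond orders sum to 1 (valence 4) → 3 H
  atom 2: O, bond orders sum to 2 (valence 2) → 0 H
  atom 3: C, bond orders sum to 4 (valence 4) → 0 H
  atom 4: C, bond orders sum to 3 (valence 4) → 1 H
  atom 5: C, bond orders sum to 3 (valence 4) → 1 H
  atom 6: C, bond orders sum to 3 (valence 4) → 1 H
  atom 7: N, bond orders sum to 3 (valence 3) → 0 H
  atom 8: C, bond orders sum to 3 (valence 4) → 1 H
Totals → C:6, H:7, N:1, O:1.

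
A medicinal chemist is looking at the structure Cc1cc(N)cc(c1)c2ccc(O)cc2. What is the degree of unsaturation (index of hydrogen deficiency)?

8

Molecular formula: C13H13NO.
DoU = (2C + 2 + N − H − X) / 2, where X is the halogen count and O/S are ignored.
    = (2·13 + 2 + 1 − 13 − 0) / 2 = 16 / 2 = 8.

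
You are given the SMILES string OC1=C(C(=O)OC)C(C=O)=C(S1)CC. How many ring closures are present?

1

In SMILES, each pair of matching ring-closure digits denotes one ring-closing bond; the number of such bonds equals the number of independent rings.
Ring-closure bonds here: 1.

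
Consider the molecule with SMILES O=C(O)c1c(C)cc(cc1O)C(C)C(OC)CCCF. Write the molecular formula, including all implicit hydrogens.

C15H21FO4

Walk through each heavy atom and fill implicit hydrogens from standard valence (C 4, N 3, O 2, S 2, halogen 1); for lowercase aromatic atoms, an aromatic c carries 1 H when it has two neighbours and 0 H with three, and aromatic n carries 0 H:
  atom 1: O, bond orders sum to 2 (valence 2) → 0 H
  atom 2: C, bond orders sum to 4 (valence 4) → 0 H
  atom 3: O, bond orders sum to 1 (valence 2) → 1 H
  atom 4: aromatic c, 3 neighbours → 0 H
  atom 5: aromatic c, 3 neighbours → 0 H
  atom 6: C, bond orders sum to 1 (valence 4) → 3 H
  atom 7: aromatic c, 2 neighbours → 1 H
  atom 8: aromatic c, 3 neighbours → 0 H
  atom 9: aromatic c, 2 neighbours → 1 H
  atom 10: aromatic c, 3 neighbours → 0 H
  atom 11: O, bond orders sum to 1 (valence 2) → 1 H
  atom 12: C, bond orders sum to 3 (valence 4) → 1 H
  atom 13: C, bond orders sum to 1 (valence 4) → 3 H
  atom 14: C, bond orders sum to 3 (valence 4) → 1 H
  atom 15: O, bond orders sum to 2 (valence 2) → 0 H
  atom 16: C, bond orders sum to 1 (valence 4) → 3 H
  atom 17: C, bond orders sum to 2 (valence 4) → 2 H
  atom 18: C, bond orders sum to 2 (valence 4) → 2 H
  atom 19: C, bond orders sum to 2 (valence 4) → 2 H
  atom 20: F (halogen, monovalent) → 0 H
Totals → C:15, H:21, F:1, O:4.
In Hill order: C15H21FO4.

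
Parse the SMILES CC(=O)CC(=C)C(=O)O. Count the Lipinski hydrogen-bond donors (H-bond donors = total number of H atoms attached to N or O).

1

Donors: find every N or O and count the H atoms it carries.
  atom 3 (O): bond orders sum to 2 → 0 H
  atom 8 (O): bond orders sum to 2 → 0 H
  atom 9 (O): bond orders sum to 1 → 1 H
Lipinski HBD = 1.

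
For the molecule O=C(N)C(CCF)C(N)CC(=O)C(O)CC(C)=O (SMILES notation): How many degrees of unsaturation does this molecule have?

3

Molecular formula: C11H19FN2O4.
DoU = (2C + 2 + N − H − X) / 2, where X is the halogen count and O/S are ignored.
    = (2·11 + 2 + 2 − 19 − 1) / 2 = 6 / 2 = 3.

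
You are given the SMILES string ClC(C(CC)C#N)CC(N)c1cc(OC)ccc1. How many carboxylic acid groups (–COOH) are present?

Scan the SMILES for the carboxylic acid motif — none present.
Groups that are present: 1 ether, 1 nitrile, 1 primary amine.

0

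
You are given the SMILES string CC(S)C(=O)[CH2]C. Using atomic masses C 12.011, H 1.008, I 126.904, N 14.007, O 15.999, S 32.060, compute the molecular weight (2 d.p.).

118.19 g/mol

First, the molecular formula is C5H10OS (counting implicit H from valence).
  C: 5 × 12.011 = 60.055
  H: 10 × 1.008 = 10.080
  O: 1 × 15.999 = 15.999
  S: 1 × 32.060 = 32.060
Sum: 5×12.011 + 10×1.008 + 1×15.999 + 1×32.060 = 118.194 → 118.19 g/mol.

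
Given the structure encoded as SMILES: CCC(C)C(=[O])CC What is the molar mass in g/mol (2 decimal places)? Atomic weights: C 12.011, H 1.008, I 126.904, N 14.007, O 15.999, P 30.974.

114.19 g/mol

First, the molecular formula is C7H14O (counting implicit H from valence).
  C: 7 × 12.011 = 84.077
  H: 14 × 1.008 = 14.112
  O: 1 × 15.999 = 15.999
Sum: 7×12.011 + 14×1.008 + 1×15.999 = 114.188 → 114.19 g/mol.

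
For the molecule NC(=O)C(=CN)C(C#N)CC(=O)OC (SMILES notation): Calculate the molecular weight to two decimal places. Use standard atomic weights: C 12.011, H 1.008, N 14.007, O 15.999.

First, the molecular formula is C8H11N3O3 (counting implicit H from valence).
  C: 8 × 12.011 = 96.088
  H: 11 × 1.008 = 11.088
  N: 3 × 14.007 = 42.021
  O: 3 × 15.999 = 47.997
Sum: 8×12.011 + 11×1.008 + 3×14.007 + 3×15.999 = 197.194 → 197.19 g/mol.

197.19 g/mol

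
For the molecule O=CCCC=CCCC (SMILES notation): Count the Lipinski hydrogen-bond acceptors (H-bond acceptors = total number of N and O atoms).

1

N atoms: 0; O atoms: 1.
Lipinski HBA = 0 + 1 = 1.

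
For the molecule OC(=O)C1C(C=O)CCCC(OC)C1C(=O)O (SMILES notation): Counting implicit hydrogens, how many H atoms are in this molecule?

Walk through each heavy atom and fill implicit hydrogens from standard valence (C 4, N 3, O 2, S 2, halogen 1):
  atom 1: O, bond orders sum to 1 (valence 2) → 1 H
  atom 2: C, bond orders sum to 4 (valence 4) → 0 H
  atom 3: O, bond orders sum to 2 (valence 2) → 0 H
  atom 4: C, bond orders sum to 3 (valence 4) → 1 H
  atom 5: C, bond orders sum to 3 (valence 4) → 1 H
  atom 6: C, bond orders sum to 3 (valence 4) → 1 H
  atom 7: O, bond orders sum to 2 (valence 2) → 0 H
  atom 8: C, bond orders sum to 2 (valence 4) → 2 H
  atom 9: C, bond orders sum to 2 (valence 4) → 2 H
  atom 10: C, bond orders sum to 2 (valence 4) → 2 H
  atom 11: C, bond orders sum to 3 (valence 4) → 1 H
  atom 12: O, bond orders sum to 2 (valence 2) → 0 H
  atom 13: C, bond orders sum to 1 (valence 4) → 3 H
  atom 14: C, bond orders sum to 3 (valence 4) → 1 H
  atom 15: C, bond orders sum to 4 (valence 4) → 0 H
  atom 16: O, bond orders sum to 2 (valence 2) → 0 H
  atom 17: O, bond orders sum to 1 (valence 2) → 1 H
Total hydrogens: 16.

16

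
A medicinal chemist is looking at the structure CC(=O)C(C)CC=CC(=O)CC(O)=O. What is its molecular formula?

Walk through each heavy atom and fill implicit hydrogens from standard valence (C 4, N 3, O 2, S 2, halogen 1):
  atom 1: C, bond orders sum to 1 (valence 4) → 3 H
  atom 2: C, bond orders sum to 4 (valence 4) → 0 H
  atom 3: O, bond orders sum to 2 (valence 2) → 0 H
  atom 4: C, bond orders sum to 3 (valence 4) → 1 H
  atom 5: C, bond orders sum to 1 (valence 4) → 3 H
  atom 6: C, bond orders sum to 2 (valence 4) → 2 H
  atom 7: C, bond orders sum to 3 (valence 4) → 1 H
  atom 8: C, bond orders sum to 3 (valence 4) → 1 H
  atom 9: C, bond orders sum to 4 (valence 4) → 0 H
  atom 10: O, bond orders sum to 2 (valence 2) → 0 H
  atom 11: C, bond orders sum to 2 (valence 4) → 2 H
  atom 12: C, bond orders sum to 4 (valence 4) → 0 H
  atom 13: O, bond orders sum to 1 (valence 2) → 1 H
  atom 14: O, bond orders sum to 2 (valence 2) → 0 H
Totals → C:10, H:14, O:4.
In Hill order: C10H14O4.

C10H14O4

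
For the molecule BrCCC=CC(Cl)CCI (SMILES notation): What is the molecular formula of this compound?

C7H11BrClI

Walk through each heavy atom and fill implicit hydrogens from standard valence (C 4, N 3, O 2, S 2, halogen 1):
  atom 1: Br (halogen, monovalent) → 0 H
  atom 2: C, bond orders sum to 2 (valence 4) → 2 H
  atom 3: C, bond orders sum to 2 (valence 4) → 2 H
  atom 4: C, bond orders sum to 3 (valence 4) → 1 H
  atom 5: C, bond orders sum to 3 (valence 4) → 1 H
  atom 6: C, bond orders sum to 3 (valence 4) → 1 H
  atom 7: Cl (halogen, monovalent) → 0 H
  atom 8: C, bond orders sum to 2 (valence 4) → 2 H
  atom 9: C, bond orders sum to 2 (valence 4) → 2 H
  atom 10: I (halogen, monovalent) → 0 H
Totals → C:7, H:11, Br:1, Cl:1, I:1.
In Hill order: C7H11BrClI.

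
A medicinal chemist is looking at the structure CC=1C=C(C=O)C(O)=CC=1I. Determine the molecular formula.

C8H7IO2

Walk through each heavy atom and fill implicit hydrogens from standard valence (C 4, N 3, O 2, S 2, halogen 1):
  atom 1: C, bond orders sum to 1 (valence 4) → 3 H
  atom 2: C, bond orders sum to 4 (valence 4) → 0 H
  atom 3: C, bond orders sum to 3 (valence 4) → 1 H
  atom 4: C, bond orders sum to 4 (valence 4) → 0 H
  atom 5: C, bond orders sum to 3 (valence 4) → 1 H
  atom 6: O, bond orders sum to 2 (valence 2) → 0 H
  atom 7: C, bond orders sum to 4 (valence 4) → 0 H
  atom 8: O, bond orders sum to 1 (valence 2) → 1 H
  atom 9: C, bond orders sum to 3 (valence 4) → 1 H
  atom 10: C, bond orders sum to 4 (valence 4) → 0 H
  atom 11: I (halogen, monovalent) → 0 H
Totals → C:8, H:7, I:1, O:2.
In Hill order: C8H7IO2.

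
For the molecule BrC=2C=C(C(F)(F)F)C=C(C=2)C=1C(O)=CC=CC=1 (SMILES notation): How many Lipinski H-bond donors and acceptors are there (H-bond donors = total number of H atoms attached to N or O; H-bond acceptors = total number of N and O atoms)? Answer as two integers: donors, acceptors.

Donors: find every N or O and count the H atoms it carries.
  atom 14 (O): bond orders sum to 1 → 1 H
Lipinski HBD = 1.
Acceptors: N atoms = 0, O atoms = 1 → HBA = 1.

1, 1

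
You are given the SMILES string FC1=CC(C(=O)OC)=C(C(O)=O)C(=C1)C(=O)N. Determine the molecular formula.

C10H8FNO5

Walk through each heavy atom and fill implicit hydrogens from standard valence (C 4, N 3, O 2, S 2, halogen 1):
  atom 1: F (halogen, monovalent) → 0 H
  atom 2: C, bond orders sum to 4 (valence 4) → 0 H
  atom 3: C, bond orders sum to 3 (valence 4) → 1 H
  atom 4: C, bond orders sum to 4 (valence 4) → 0 H
  atom 5: C, bond orders sum to 4 (valence 4) → 0 H
  atom 6: O, bond orders sum to 2 (valence 2) → 0 H
  atom 7: O, bond orders sum to 2 (valence 2) → 0 H
  atom 8: C, bond orders sum to 1 (valence 4) → 3 H
  atom 9: C, bond orders sum to 4 (valence 4) → 0 H
  atom 10: C, bond orders sum to 4 (valence 4) → 0 H
  atom 11: O, bond orders sum to 1 (valence 2) → 1 H
  atom 12: O, bond orders sum to 2 (valence 2) → 0 H
  atom 13: C, bond orders sum to 4 (valence 4) → 0 H
  atom 14: C, bond orders sum to 3 (valence 4) → 1 H
  atom 15: C, bond orders sum to 4 (valence 4) → 0 H
  atom 16: O, bond orders sum to 2 (valence 2) → 0 H
  atom 17: N, bond orders sum to 1 (valence 3) → 2 H
Totals → C:10, H:8, F:1, N:1, O:5.
In Hill order: C10H8FNO5.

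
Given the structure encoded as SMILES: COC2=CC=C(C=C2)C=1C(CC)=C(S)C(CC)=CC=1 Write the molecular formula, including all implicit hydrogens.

Walk through each heavy atom and fill implicit hydrogens from standard valence (C 4, N 3, O 2, S 2, halogen 1):
  atom 1: C, bond orders sum to 1 (valence 4) → 3 H
  atom 2: O, bond orders sum to 2 (valence 2) → 0 H
  atom 3: C, bond orders sum to 4 (valence 4) → 0 H
  atom 4: C, bond orders sum to 3 (valence 4) → 1 H
  atom 5: C, bond orders sum to 3 (valence 4) → 1 H
  atom 6: C, bond orders sum to 4 (valence 4) → 0 H
  atom 7: C, bond orders sum to 3 (valence 4) → 1 H
  atom 8: C, bond orders sum to 3 (valence 4) → 1 H
  atom 9: C, bond orders sum to 4 (valence 4) → 0 H
  atom 10: C, bond orders sum to 4 (valence 4) → 0 H
  atom 11: C, bond orders sum to 2 (valence 4) → 2 H
  atom 12: C, bond orders sum to 1 (valence 4) → 3 H
  atom 13: C, bond orders sum to 4 (valence 4) → 0 H
  atom 14: S, bond orders sum to 1 (valence 2) → 1 H
  atom 15: C, bond orders sum to 4 (valence 4) → 0 H
  atom 16: C, bond orders sum to 2 (valence 4) → 2 H
  atom 17: C, bond orders sum to 1 (valence 4) → 3 H
  atom 18: C, bond orders sum to 3 (valence 4) → 1 H
  atom 19: C, bond orders sum to 3 (valence 4) → 1 H
Totals → C:17, H:20, O:1, S:1.

C17H20OS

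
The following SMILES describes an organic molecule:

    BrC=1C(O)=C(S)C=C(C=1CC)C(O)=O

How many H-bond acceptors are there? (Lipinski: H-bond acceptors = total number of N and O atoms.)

N atoms: 0; O atoms: 3.
Lipinski HBA = 0 + 3 = 3.

3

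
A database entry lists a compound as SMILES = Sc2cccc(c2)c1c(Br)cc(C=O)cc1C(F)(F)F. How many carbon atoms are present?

14

Count every carbon token in the SMILES (each C, including those in ring-closure positions and inside branches).
Carbon count: 14.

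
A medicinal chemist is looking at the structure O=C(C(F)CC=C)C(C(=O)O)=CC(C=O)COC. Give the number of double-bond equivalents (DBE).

Degree of unsaturation = (number of rings) + (number of π bonds).
Ring closures in the SMILES: 0.
π bonds: 5 double bonds (each 1 DoU) → 5 DoU from unsaturation.
Total DoU = 0 + 5 = 5.

5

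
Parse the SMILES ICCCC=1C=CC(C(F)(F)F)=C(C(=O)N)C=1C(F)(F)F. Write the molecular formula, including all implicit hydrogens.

C12H10F6INO

Walk through each heavy atom and fill implicit hydrogens from standard valence (C 4, N 3, O 2, S 2, halogen 1):
  atom 1: I (halogen, monovalent) → 0 H
  atom 2: C, bond orders sum to 2 (valence 4) → 2 H
  atom 3: C, bond orders sum to 2 (valence 4) → 2 H
  atom 4: C, bond orders sum to 2 (valence 4) → 2 H
  atom 5: C, bond orders sum to 4 (valence 4) → 0 H
  atom 6: C, bond orders sum to 3 (valence 4) → 1 H
  atom 7: C, bond orders sum to 3 (valence 4) → 1 H
  atom 8: C, bond orders sum to 4 (valence 4) → 0 H
  atom 9: C, bond orders sum to 4 (valence 4) → 0 H
  atom 10: F (halogen, monovalent) → 0 H
  atom 11: F (halogen, monovalent) → 0 H
  atom 12: F (halogen, monovalent) → 0 H
  atom 13: C, bond orders sum to 4 (valence 4) → 0 H
  atom 14: C, bond orders sum to 4 (valence 4) → 0 H
  atom 15: O, bond orders sum to 2 (valence 2) → 0 H
  atom 16: N, bond orders sum to 1 (valence 3) → 2 H
  atom 17: C, bond orders sum to 4 (valence 4) → 0 H
  atom 18: C, bond orders sum to 4 (valence 4) → 0 H
  atom 19: F (halogen, monovalent) → 0 H
  atom 20: F (halogen, monovalent) → 0 H
  atom 21: F (halogen, monovalent) → 0 H
Totals → C:12, H:10, F:6, I:1, N:1, O:1.
In Hill order: C12H10F6INO.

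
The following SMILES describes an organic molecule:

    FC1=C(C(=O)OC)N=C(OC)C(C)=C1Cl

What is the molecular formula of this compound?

Walk through each heavy atom and fill implicit hydrogens from standard valence (C 4, N 3, O 2, S 2, halogen 1):
  atom 1: F (halogen, monovalent) → 0 H
  atom 2: C, bond orders sum to 4 (valence 4) → 0 H
  atom 3: C, bond orders sum to 4 (valence 4) → 0 H
  atom 4: C, bond orders sum to 4 (valence 4) → 0 H
  atom 5: O, bond orders sum to 2 (valence 2) → 0 H
  atom 6: O, bond orders sum to 2 (valence 2) → 0 H
  atom 7: C, bond orders sum to 1 (valence 4) → 3 H
  atom 8: N, bond orders sum to 3 (valence 3) → 0 H
  atom 9: C, bond orders sum to 4 (valence 4) → 0 H
  atom 10: O, bond orders sum to 2 (valence 2) → 0 H
  atom 11: C, bond orders sum to 1 (valence 4) → 3 H
  atom 12: C, bond orders sum to 4 (valence 4) → 0 H
  atom 13: C, bond orders sum to 1 (valence 4) → 3 H
  atom 14: C, bond orders sum to 4 (valence 4) → 0 H
  atom 15: Cl (halogen, monovalent) → 0 H
Totals → C:9, H:9, Cl:1, F:1, N:1, O:3.

C9H9ClFNO3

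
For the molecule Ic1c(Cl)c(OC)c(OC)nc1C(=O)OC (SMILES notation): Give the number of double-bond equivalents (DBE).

5

Molecular formula: C9H9ClINO4.
DoU = (2C + 2 + N − H − X) / 2, where X is the halogen count and O/S are ignored.
    = (2·9 + 2 + 1 − 9 − 2) / 2 = 10 / 2 = 5.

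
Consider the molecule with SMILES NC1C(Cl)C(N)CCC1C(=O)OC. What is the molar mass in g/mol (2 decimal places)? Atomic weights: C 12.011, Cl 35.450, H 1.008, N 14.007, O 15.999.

206.67 g/mol

First, the molecular formula is C8H15ClN2O2 (counting implicit H from valence).
  C: 8 × 12.011 = 96.088
  Cl: 1 × 35.450 = 35.450
  H: 15 × 1.008 = 15.120
  N: 2 × 14.007 = 28.014
  O: 2 × 15.999 = 31.998
Sum: 8×12.011 + 1×35.450 + 15×1.008 + 2×14.007 + 2×15.999 = 206.670 → 206.67 g/mol.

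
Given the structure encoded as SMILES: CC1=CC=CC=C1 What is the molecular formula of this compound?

Walk through each heavy atom and fill implicit hydrogens from standard valence (C 4, N 3, O 2, S 2, halogen 1):
  atom 1: C, bond orders sum to 1 (valence 4) → 3 H
  atom 2: C, bond orders sum to 4 (valence 4) → 0 H
  atom 3: C, bond orders sum to 3 (valence 4) → 1 H
  atom 4: C, bond orders sum to 3 (valence 4) → 1 H
  atom 5: C, bond orders sum to 3 (valence 4) → 1 H
  atom 6: C, bond orders sum to 3 (valence 4) → 1 H
  atom 7: C, bond orders sum to 3 (valence 4) → 1 H
Totals → C:7, H:8.
In Hill order: C7H8.

C7H8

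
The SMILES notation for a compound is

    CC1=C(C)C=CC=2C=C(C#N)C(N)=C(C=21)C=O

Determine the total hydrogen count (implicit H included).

12

Walk through each heavy atom and fill implicit hydrogens from standard valence (C 4, N 3, O 2, S 2, halogen 1):
  atom 1: C, bond orders sum to 1 (valence 4) → 3 H
  atom 2: C, bond orders sum to 4 (valence 4) → 0 H
  atom 3: C, bond orders sum to 4 (valence 4) → 0 H
  atom 4: C, bond orders sum to 1 (valence 4) → 3 H
  atom 5: C, bond orders sum to 3 (valence 4) → 1 H
  atom 6: C, bond orders sum to 3 (valence 4) → 1 H
  atom 7: C, bond orders sum to 4 (valence 4) → 0 H
  atom 8: C, bond orders sum to 3 (valence 4) → 1 H
  atom 9: C, bond orders sum to 4 (valence 4) → 0 H
  atom 10: C, bond orders sum to 4 (valence 4) → 0 H
  atom 11: N, bond orders sum to 3 (valence 3) → 0 H
  atom 12: C, bond orders sum to 4 (valence 4) → 0 H
  atom 13: N, bond orders sum to 1 (valence 3) → 2 H
  atom 14: C, bond orders sum to 4 (valence 4) → 0 H
  atom 15: C, bond orders sum to 4 (valence 4) → 0 H
  atom 16: C, bond orders sum to 3 (valence 4) → 1 H
  atom 17: O, bond orders sum to 2 (valence 2) → 0 H
Total hydrogens: 12.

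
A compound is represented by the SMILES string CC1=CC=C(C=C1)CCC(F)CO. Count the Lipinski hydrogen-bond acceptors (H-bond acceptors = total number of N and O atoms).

N atoms: 0; O atoms: 1.
Lipinski HBA = 0 + 1 = 1.

1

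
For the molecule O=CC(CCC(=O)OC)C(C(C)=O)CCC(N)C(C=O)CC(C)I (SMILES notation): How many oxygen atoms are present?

5

Scan the SMILES for O atoms (remember two-letter symbols like Cl and Br are single atoms).
Oxygen count: 5.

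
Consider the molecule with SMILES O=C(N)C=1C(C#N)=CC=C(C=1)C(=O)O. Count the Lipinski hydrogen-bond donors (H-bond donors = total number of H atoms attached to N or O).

Donors: find every N or O and count the H atoms it carries.
  atom 1 (O): bond orders sum to 2 → 0 H
  atom 3 (N): bond orders sum to 1 → 2 H
  atom 7 (N): bond orders sum to 3 → 0 H
  atom 13 (O): bond orders sum to 2 → 0 H
  atom 14 (O): bond orders sum to 1 → 1 H
Lipinski HBD = 3.

3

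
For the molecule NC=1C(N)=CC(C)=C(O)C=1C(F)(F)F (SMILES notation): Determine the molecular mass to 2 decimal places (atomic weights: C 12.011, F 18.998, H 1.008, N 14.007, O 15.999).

First, the molecular formula is C8H9F3N2O (counting implicit H from valence).
  C: 8 × 12.011 = 96.088
  F: 3 × 18.998 = 56.994
  H: 9 × 1.008 = 9.072
  N: 2 × 14.007 = 28.014
  O: 1 × 15.999 = 15.999
Sum: 8×12.011 + 3×18.998 + 9×1.008 + 2×14.007 + 1×15.999 = 206.167 → 206.17 g/mol.

206.17 g/mol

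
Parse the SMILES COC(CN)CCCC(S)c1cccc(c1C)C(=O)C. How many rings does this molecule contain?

1

In SMILES, each pair of matching ring-closure digits denotes one ring-closing bond; the number of such bonds equals the number of independent rings.
Ring-closure bonds here: 1.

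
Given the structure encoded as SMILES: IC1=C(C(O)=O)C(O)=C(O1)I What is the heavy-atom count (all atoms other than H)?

11

Every atom symbol written in the SMILES (organic subset) is one heavy atom; implicit H are not written.
Heavy atoms by element → C:5, I:2, O:4.
Total: 11.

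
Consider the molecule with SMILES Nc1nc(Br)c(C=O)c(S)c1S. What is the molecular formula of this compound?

C6H5BrN2OS2

Walk through each heavy atom and fill implicit hydrogens from standard valence (C 4, N 3, O 2, S 2, halogen 1); for lowercase aromatic atoms, an aromatic c carries 1 H when it has two neighbours and 0 H with three, and aromatic n carries 0 H:
  atom 1: N, bond orders sum to 1 (valence 3) → 2 H
  atom 2: aromatic c, 3 neighbours → 0 H
  atom 3: aromatic n, 2 neighbours → 0 H
  atom 4: aromatic c, 3 neighbours → 0 H
  atom 5: Br (halogen, monovalent) → 0 H
  atom 6: aromatic c, 3 neighbours → 0 H
  atom 7: C, bond orders sum to 3 (valence 4) → 1 H
  atom 8: O, bond orders sum to 2 (valence 2) → 0 H
  atom 9: aromatic c, 3 neighbours → 0 H
  atom 10: S, bond orders sum to 1 (valence 2) → 1 H
  atom 11: aromatic c, 3 neighbours → 0 H
  atom 12: S, bond orders sum to 1 (valence 2) → 1 H
Totals → C:6, H:5, Br:1, N:2, O:1, S:2.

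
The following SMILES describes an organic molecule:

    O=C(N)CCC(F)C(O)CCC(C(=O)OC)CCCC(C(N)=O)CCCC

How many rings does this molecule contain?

In SMILES, each pair of matching ring-closure digits denotes one ring-closing bond; the number of such bonds equals the number of independent rings.
Ring-closure bonds here: 0.

0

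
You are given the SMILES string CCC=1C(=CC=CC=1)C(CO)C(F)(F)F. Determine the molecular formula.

C11H13F3O

Walk through each heavy atom and fill implicit hydrogens from standard valence (C 4, N 3, O 2, S 2, halogen 1):
  atom 1: C, bond orders sum to 1 (valence 4) → 3 H
  atom 2: C, bond orders sum to 2 (valence 4) → 2 H
  atom 3: C, bond orders sum to 4 (valence 4) → 0 H
  atom 4: C, bond orders sum to 4 (valence 4) → 0 H
  atom 5: C, bond orders sum to 3 (valence 4) → 1 H
  atom 6: C, bond orders sum to 3 (valence 4) → 1 H
  atom 7: C, bond orders sum to 3 (valence 4) → 1 H
  atom 8: C, bond orders sum to 3 (valence 4) → 1 H
  atom 9: C, bond orders sum to 3 (valence 4) → 1 H
  atom 10: C, bond orders sum to 2 (valence 4) → 2 H
  atom 11: O, bond orders sum to 1 (valence 2) → 1 H
  atom 12: C, bond orders sum to 4 (valence 4) → 0 H
  atom 13: F (halogen, monovalent) → 0 H
  atom 14: F (halogen, monovalent) → 0 H
  atom 15: F (halogen, monovalent) → 0 H
Totals → C:11, H:13, F:3, O:1.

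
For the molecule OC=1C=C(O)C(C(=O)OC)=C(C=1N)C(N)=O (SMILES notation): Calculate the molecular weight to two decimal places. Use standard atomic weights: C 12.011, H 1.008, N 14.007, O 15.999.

First, the molecular formula is C9H10N2O5 (counting implicit H from valence).
  C: 9 × 12.011 = 108.099
  H: 10 × 1.008 = 10.080
  N: 2 × 14.007 = 28.014
  O: 5 × 15.999 = 79.995
Sum: 9×12.011 + 10×1.008 + 2×14.007 + 5×15.999 = 226.188 → 226.19 g/mol.

226.19 g/mol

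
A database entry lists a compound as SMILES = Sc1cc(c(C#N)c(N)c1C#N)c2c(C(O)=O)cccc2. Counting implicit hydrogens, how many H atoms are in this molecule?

9

Walk through each heavy atom and fill implicit hydrogens from standard valence (C 4, N 3, O 2, S 2, halogen 1); for lowercase aromatic atoms, an aromatic c carries 1 H when it has two neighbours and 0 H with three, and aromatic n carries 0 H:
  atom 1: S, bond orders sum to 1 (valence 2) → 1 H
  atom 2: aromatic c, 3 neighbours → 0 H
  atom 3: aromatic c, 2 neighbours → 1 H
  atom 4: aromatic c, 3 neighbours → 0 H
  atom 5: aromatic c, 3 neighbours → 0 H
  atom 6: C, bond orders sum to 4 (valence 4) → 0 H
  atom 7: N, bond orders sum to 3 (valence 3) → 0 H
  atom 8: aromatic c, 3 neighbours → 0 H
  atom 9: N, bond orders sum to 1 (valence 3) → 2 H
  atom 10: aromatic c, 3 neighbours → 0 H
  atom 11: C, bond orders sum to 4 (valence 4) → 0 H
  atom 12: N, bond orders sum to 3 (valence 3) → 0 H
  atom 13: aromatic c, 3 neighbours → 0 H
  atom 14: aromatic c, 3 neighbours → 0 H
  atom 15: C, bond orders sum to 4 (valence 4) → 0 H
  atom 16: O, bond orders sum to 1 (valence 2) → 1 H
  atom 17: O, bond orders sum to 2 (valence 2) → 0 H
  atom 18: aromatic c, 2 neighbours → 1 H
  atom 19: aromatic c, 2 neighbours → 1 H
  atom 20: aromatic c, 2 neighbours → 1 H
  atom 21: aromatic c, 2 neighbours → 1 H
Total hydrogens: 9.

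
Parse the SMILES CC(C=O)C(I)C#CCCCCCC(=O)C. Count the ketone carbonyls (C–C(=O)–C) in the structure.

1

The ketone motif appears at heavy-atom position 14 in the SMILES.
Other groups present: 1 aldehyde, 1 alkyne.
Ketone count: 1.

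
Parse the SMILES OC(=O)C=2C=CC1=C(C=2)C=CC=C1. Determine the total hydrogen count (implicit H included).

Walk through each heavy atom and fill implicit hydrogens from standard valence (C 4, N 3, O 2, S 2, halogen 1):
  atom 1: O, bond orders sum to 1 (valence 2) → 1 H
  atom 2: C, bond orders sum to 4 (valence 4) → 0 H
  atom 3: O, bond orders sum to 2 (valence 2) → 0 H
  atom 4: C, bond orders sum to 4 (valence 4) → 0 H
  atom 5: C, bond orders sum to 3 (valence 4) → 1 H
  atom 6: C, bond orders sum to 3 (valence 4) → 1 H
  atom 7: C, bond orders sum to 4 (valence 4) → 0 H
  atom 8: C, bond orders sum to 4 (valence 4) → 0 H
  atom 9: C, bond orders sum to 3 (valence 4) → 1 H
  atom 10: C, bond orders sum to 3 (valence 4) → 1 H
  atom 11: C, bond orders sum to 3 (valence 4) → 1 H
  atom 12: C, bond orders sum to 3 (valence 4) → 1 H
  atom 13: C, bond orders sum to 3 (valence 4) → 1 H
Total hydrogens: 8.

8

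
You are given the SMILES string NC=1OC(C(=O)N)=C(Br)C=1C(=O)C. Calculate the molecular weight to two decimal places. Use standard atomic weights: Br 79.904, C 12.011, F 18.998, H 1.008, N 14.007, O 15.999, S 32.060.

247.05 g/mol

First, the molecular formula is C7H7BrN2O3 (counting implicit H from valence).
  Br: 1 × 79.904 = 79.904
  C: 7 × 12.011 = 84.077
  H: 7 × 1.008 = 7.056
  N: 2 × 14.007 = 28.014
  O: 3 × 15.999 = 47.997
Sum: 1×79.904 + 7×12.011 + 7×1.008 + 2×14.007 + 3×15.999 = 247.048 → 247.05 g/mol.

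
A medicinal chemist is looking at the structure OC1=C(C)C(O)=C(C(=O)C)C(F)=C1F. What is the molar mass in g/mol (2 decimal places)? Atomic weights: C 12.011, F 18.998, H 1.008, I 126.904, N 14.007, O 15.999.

First, the molecular formula is C9H8F2O3 (counting implicit H from valence).
  C: 9 × 12.011 = 108.099
  F: 2 × 18.998 = 37.996
  H: 8 × 1.008 = 8.064
  O: 3 × 15.999 = 47.997
Sum: 9×12.011 + 2×18.998 + 8×1.008 + 3×15.999 = 202.156 → 202.16 g/mol.

202.16 g/mol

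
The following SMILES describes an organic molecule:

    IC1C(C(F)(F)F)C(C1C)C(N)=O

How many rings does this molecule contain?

1

In SMILES, each pair of matching ring-closure digits denotes one ring-closing bond; the number of such bonds equals the number of independent rings.
Ring-closure bonds here: 1.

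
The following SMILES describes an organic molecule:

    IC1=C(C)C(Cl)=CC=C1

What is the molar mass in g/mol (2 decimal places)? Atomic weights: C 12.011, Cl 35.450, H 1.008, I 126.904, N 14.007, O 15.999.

252.48 g/mol

First, the molecular formula is C7H6ClI (counting implicit H from valence).
  C: 7 × 12.011 = 84.077
  Cl: 1 × 35.450 = 35.450
  H: 6 × 1.008 = 6.048
  I: 1 × 126.904 = 126.904
Sum: 7×12.011 + 1×35.450 + 6×1.008 + 1×126.904 = 252.479 → 252.48 g/mol.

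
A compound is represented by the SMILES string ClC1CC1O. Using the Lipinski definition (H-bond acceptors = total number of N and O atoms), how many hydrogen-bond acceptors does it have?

1

N atoms: 0; O atoms: 1.
Lipinski HBA = 0 + 1 = 1.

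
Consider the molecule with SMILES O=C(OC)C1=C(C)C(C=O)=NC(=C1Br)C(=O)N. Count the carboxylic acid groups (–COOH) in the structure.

0

Scan the SMILES for the carboxylic acid motif — none present.
Groups that are present: 1 aldehyde, 1 amide, 1 ester.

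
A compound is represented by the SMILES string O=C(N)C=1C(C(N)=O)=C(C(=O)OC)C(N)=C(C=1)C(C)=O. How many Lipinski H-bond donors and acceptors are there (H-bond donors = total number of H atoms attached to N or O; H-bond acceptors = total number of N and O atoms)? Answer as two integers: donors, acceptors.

6, 8

Donors: find every N or O and count the H atoms it carries.
  atom 1 (O): bond orders sum to 2 → 0 H
  atom 3 (N): bond orders sum to 1 → 2 H
  atom 7 (N): bond orders sum to 1 → 2 H
  atom 8 (O): bond orders sum to 2 → 0 H
  atom 11 (O): bond orders sum to 2 → 0 H
  atom 12 (O): bond orders sum to 2 → 0 H
  atom 15 (N): bond orders sum to 1 → 2 H
  atom 20 (O): bond orders sum to 2 → 0 H
Lipinski HBD = 6.
Acceptors: N atoms = 3, O atoms = 5 → HBA = 8.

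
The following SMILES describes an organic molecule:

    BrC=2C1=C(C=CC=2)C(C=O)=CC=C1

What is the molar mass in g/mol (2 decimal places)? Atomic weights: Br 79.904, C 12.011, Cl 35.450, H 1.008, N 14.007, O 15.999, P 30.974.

First, the molecular formula is C11H7BrO (counting implicit H from valence).
  Br: 1 × 79.904 = 79.904
  C: 11 × 12.011 = 132.121
  H: 7 × 1.008 = 7.056
  O: 1 × 15.999 = 15.999
Sum: 1×79.904 + 11×12.011 + 7×1.008 + 1×15.999 = 235.080 → 235.08 g/mol.

235.08 g/mol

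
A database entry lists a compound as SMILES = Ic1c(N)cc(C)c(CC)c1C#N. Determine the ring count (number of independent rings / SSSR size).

In SMILES, each pair of matching ring-closure digits denotes one ring-closing bond; the number of such bonds equals the number of independent rings.
Ring-closure bonds here: 1.

1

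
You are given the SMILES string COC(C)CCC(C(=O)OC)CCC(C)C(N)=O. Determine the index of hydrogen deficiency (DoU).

2

Molecular formula: C13H25NO4.
DoU = (2C + 2 + N − H − X) / 2, where X is the halogen count and O/S are ignored.
    = (2·13 + 2 + 1 − 25 − 0) / 2 = 4 / 2 = 2.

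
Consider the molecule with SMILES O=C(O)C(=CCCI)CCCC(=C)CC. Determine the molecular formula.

Walk through each heavy atom and fill implicit hydrogens from standard valence (C 4, N 3, O 2, S 2, halogen 1):
  atom 1: O, bond orders sum to 2 (valence 2) → 0 H
  atom 2: C, bond orders sum to 4 (valence 4) → 0 H
  atom 3: O, bond orders sum to 1 (valence 2) → 1 H
  atom 4: C, bond orders sum to 4 (valence 4) → 0 H
  atom 5: C, bond orders sum to 3 (valence 4) → 1 H
  atom 6: C, bond orders sum to 2 (valence 4) → 2 H
  atom 7: C, bond orders sum to 2 (valence 4) → 2 H
  atom 8: I (halogen, monovalent) → 0 H
  atom 9: C, bond orders sum to 2 (valence 4) → 2 H
  atom 10: C, bond orders sum to 2 (valence 4) → 2 H
  atom 11: C, bond orders sum to 2 (valence 4) → 2 H
  atom 12: C, bond orders sum to 4 (valence 4) → 0 H
  atom 13: C, bond orders sum to 2 (valence 4) → 2 H
  atom 14: C, bond orders sum to 2 (valence 4) → 2 H
  atom 15: C, bond orders sum to 1 (valence 4) → 3 H
Totals → C:12, H:19, I:1, O:2.
In Hill order: C12H19IO2.

C12H19IO2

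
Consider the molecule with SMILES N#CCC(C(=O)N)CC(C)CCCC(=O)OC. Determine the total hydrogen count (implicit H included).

Walk through each heavy atom and fill implicit hydrogens from standard valence (C 4, N 3, O 2, S 2, halogen 1):
  atom 1: N, bond orders sum to 3 (valence 3) → 0 H
  atom 2: C, bond orders sum to 4 (valence 4) → 0 H
  atom 3: C, bond orders sum to 2 (valence 4) → 2 H
  atom 4: C, bond orders sum to 3 (valence 4) → 1 H
  atom 5: C, bond orders sum to 4 (valence 4) → 0 H
  atom 6: O, bond orders sum to 2 (valence 2) → 0 H
  atom 7: N, bond orders sum to 1 (valence 3) → 2 H
  atom 8: C, bond orders sum to 2 (valence 4) → 2 H
  atom 9: C, bond orders sum to 3 (valence 4) → 1 H
  atom 10: C, bond orders sum to 1 (valence 4) → 3 H
  atom 11: C, bond orders sum to 2 (valence 4) → 2 H
  atom 12: C, bond orders sum to 2 (valence 4) → 2 H
  atom 13: C, bond orders sum to 2 (valence 4) → 2 H
  atom 14: C, bond orders sum to 4 (valence 4) → 0 H
  atom 15: O, bond orders sum to 2 (valence 2) → 0 H
  atom 16: O, bond orders sum to 2 (valence 2) → 0 H
  atom 17: C, bond orders sum to 1 (valence 4) → 3 H
Total hydrogens: 20.

20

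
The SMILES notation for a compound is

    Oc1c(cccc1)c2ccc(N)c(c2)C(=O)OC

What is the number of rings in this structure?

In SMILES, each pair of matching ring-closure digits denotes one ring-closing bond; the number of such bonds equals the number of independent rings.
Ring-closure bonds here: 2.

2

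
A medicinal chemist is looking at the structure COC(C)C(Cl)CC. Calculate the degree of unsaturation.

Degree of unsaturation = (number of rings) + (number of π bonds).
Ring closures in the SMILES: 0.
π bonds: none → 0 DoU from unsaturation.
Total DoU = 0 + 0 = 0.

0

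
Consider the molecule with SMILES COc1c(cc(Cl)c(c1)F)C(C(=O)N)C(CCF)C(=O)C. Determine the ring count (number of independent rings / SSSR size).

1

In SMILES, each pair of matching ring-closure digits denotes one ring-closing bond; the number of such bonds equals the number of independent rings.
Ring-closure bonds here: 1.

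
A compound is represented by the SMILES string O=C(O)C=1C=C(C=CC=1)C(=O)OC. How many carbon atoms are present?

Count every carbon token in the SMILES (each C, including those in ring-closure positions and inside branches).
Carbon count: 9.

9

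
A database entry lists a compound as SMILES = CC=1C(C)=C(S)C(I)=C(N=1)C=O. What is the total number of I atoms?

1

Scan the SMILES for I atoms (remember two-letter symbols like Cl and Br are single atoms).
Iodine count: 1.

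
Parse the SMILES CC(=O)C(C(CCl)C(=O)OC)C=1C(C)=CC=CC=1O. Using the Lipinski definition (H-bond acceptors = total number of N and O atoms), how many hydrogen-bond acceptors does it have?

4

N atoms: 0; O atoms: 4.
Lipinski HBA = 0 + 4 = 4.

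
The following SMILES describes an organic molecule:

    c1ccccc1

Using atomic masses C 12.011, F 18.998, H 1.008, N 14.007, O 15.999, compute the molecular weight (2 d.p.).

First, the molecular formula is C6H6 (counting implicit H from valence).
  C: 6 × 12.011 = 72.066
  H: 6 × 1.008 = 6.048
Sum: 6×12.011 + 6×1.008 = 78.114 → 78.11 g/mol.

78.11 g/mol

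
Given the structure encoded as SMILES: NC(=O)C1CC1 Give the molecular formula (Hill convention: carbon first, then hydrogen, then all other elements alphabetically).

C4H7NO

Walk through each heavy atom and fill implicit hydrogens from standard valence (C 4, N 3, O 2, S 2, halogen 1):
  atom 1: N, bond orders sum to 1 (valence 3) → 2 H
  atom 2: C, bond orders sum to 4 (valence 4) → 0 H
  atom 3: O, bond orders sum to 2 (valence 2) → 0 H
  atom 4: C, bond orders sum to 3 (valence 4) → 1 H
  atom 5: C, bond orders sum to 2 (valence 4) → 2 H
  atom 6: C, bond orders sum to 2 (valence 4) → 2 H
Totals → C:4, H:7, N:1, O:1.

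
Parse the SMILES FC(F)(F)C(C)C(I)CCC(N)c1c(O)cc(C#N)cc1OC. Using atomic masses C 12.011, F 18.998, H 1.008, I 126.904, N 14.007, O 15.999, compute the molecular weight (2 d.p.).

First, the molecular formula is C15H18F3IN2O2 (counting implicit H from valence).
  C: 15 × 12.011 = 180.165
  F: 3 × 18.998 = 56.994
  H: 18 × 1.008 = 18.144
  I: 1 × 126.904 = 126.904
  N: 2 × 14.007 = 28.014
  O: 2 × 15.999 = 31.998
Sum: 15×12.011 + 3×18.998 + 18×1.008 + 1×126.904 + 2×14.007 + 2×15.999 = 442.219 → 442.22 g/mol.

442.22 g/mol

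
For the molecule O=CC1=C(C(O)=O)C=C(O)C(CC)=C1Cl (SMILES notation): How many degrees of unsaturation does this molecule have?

Molecular formula: C10H9ClO4.
DoU = (2C + 2 + N − H − X) / 2, where X is the halogen count and O/S are ignored.
    = (2·10 + 2 + 0 − 9 − 1) / 2 = 12 / 2 = 6.

6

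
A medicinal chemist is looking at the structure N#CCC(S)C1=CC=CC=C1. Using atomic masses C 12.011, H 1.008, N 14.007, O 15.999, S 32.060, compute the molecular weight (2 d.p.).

First, the molecular formula is C9H9NS (counting implicit H from valence).
  C: 9 × 12.011 = 108.099
  H: 9 × 1.008 = 9.072
  N: 1 × 14.007 = 14.007
  S: 1 × 32.060 = 32.060
Sum: 9×12.011 + 9×1.008 + 1×14.007 + 1×32.060 = 163.238 → 163.24 g/mol.

163.24 g/mol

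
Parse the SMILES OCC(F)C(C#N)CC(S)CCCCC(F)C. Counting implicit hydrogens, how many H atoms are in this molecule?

Walk through each heavy atom and fill implicit hydrogens from standard valence (C 4, N 3, O 2, S 2, halogen 1):
  atom 1: O, bond orders sum to 1 (valence 2) → 1 H
  atom 2: C, bond orders sum to 2 (valence 4) → 2 H
  atom 3: C, bond orders sum to 3 (valence 4) → 1 H
  atom 4: F (halogen, monovalent) → 0 H
  atom 5: C, bond orders sum to 3 (valence 4) → 1 H
  atom 6: C, bond orders sum to 4 (valence 4) → 0 H
  atom 7: N, bond orders sum to 3 (valence 3) → 0 H
  atom 8: C, bond orders sum to 2 (valence 4) → 2 H
  atom 9: C, bond orders sum to 3 (valence 4) → 1 H
  atom 10: S, bond orders sum to 1 (valence 2) → 1 H
  atom 11: C, bond orders sum to 2 (valence 4) → 2 H
  atom 12: C, bond orders sum to 2 (valence 4) → 2 H
  atom 13: C, bond orders sum to 2 (valence 4) → 2 H
  atom 14: C, bond orders sum to 2 (valence 4) → 2 H
  atom 15: C, bond orders sum to 3 (valence 4) → 1 H
  atom 16: F (halogen, monovalent) → 0 H
  atom 17: C, bond orders sum to 1 (valence 4) → 3 H
Total hydrogens: 21.

21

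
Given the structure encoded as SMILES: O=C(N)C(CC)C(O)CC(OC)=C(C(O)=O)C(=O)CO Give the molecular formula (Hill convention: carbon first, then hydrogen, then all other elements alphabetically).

C12H19NO7

Walk through each heavy atom and fill implicit hydrogens from standard valence (C 4, N 3, O 2, S 2, halogen 1):
  atom 1: O, bond orders sum to 2 (valence 2) → 0 H
  atom 2: C, bond orders sum to 4 (valence 4) → 0 H
  atom 3: N, bond orders sum to 1 (valence 3) → 2 H
  atom 4: C, bond orders sum to 3 (valence 4) → 1 H
  atom 5: C, bond orders sum to 2 (valence 4) → 2 H
  atom 6: C, bond orders sum to 1 (valence 4) → 3 H
  atom 7: C, bond orders sum to 3 (valence 4) → 1 H
  atom 8: O, bond orders sum to 1 (valence 2) → 1 H
  atom 9: C, bond orders sum to 2 (valence 4) → 2 H
  atom 10: C, bond orders sum to 4 (valence 4) → 0 H
  atom 11: O, bond orders sum to 2 (valence 2) → 0 H
  atom 12: C, bond orders sum to 1 (valence 4) → 3 H
  atom 13: C, bond orders sum to 4 (valence 4) → 0 H
  atom 14: C, bond orders sum to 4 (valence 4) → 0 H
  atom 15: O, bond orders sum to 1 (valence 2) → 1 H
  atom 16: O, bond orders sum to 2 (valence 2) → 0 H
  atom 17: C, bond orders sum to 4 (valence 4) → 0 H
  atom 18: O, bond orders sum to 2 (valence 2) → 0 H
  atom 19: C, bond orders sum to 2 (valence 4) → 2 H
  atom 20: O, bond orders sum to 1 (valence 2) → 1 H
Totals → C:12, H:19, N:1, O:7.
In Hill order: C12H19NO7.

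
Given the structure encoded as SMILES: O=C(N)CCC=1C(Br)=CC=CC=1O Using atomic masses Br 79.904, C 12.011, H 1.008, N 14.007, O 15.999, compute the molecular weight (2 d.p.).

First, the molecular formula is C9H10BrNO2 (counting implicit H from valence).
  Br: 1 × 79.904 = 79.904
  C: 9 × 12.011 = 108.099
  H: 10 × 1.008 = 10.080
  N: 1 × 14.007 = 14.007
  O: 2 × 15.999 = 31.998
Sum: 1×79.904 + 9×12.011 + 10×1.008 + 1×14.007 + 2×15.999 = 244.088 → 244.09 g/mol.

244.09 g/mol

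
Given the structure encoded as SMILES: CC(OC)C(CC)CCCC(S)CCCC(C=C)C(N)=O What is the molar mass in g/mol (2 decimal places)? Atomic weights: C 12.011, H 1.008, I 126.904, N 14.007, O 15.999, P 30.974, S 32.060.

First, the molecular formula is C17H33NO2S (counting implicit H from valence).
  C: 17 × 12.011 = 204.187
  H: 33 × 1.008 = 33.264
  N: 1 × 14.007 = 14.007
  O: 2 × 15.999 = 31.998
  S: 1 × 32.060 = 32.060
Sum: 17×12.011 + 33×1.008 + 1×14.007 + 2×15.999 + 1×32.060 = 315.516 → 315.52 g/mol.

315.52 g/mol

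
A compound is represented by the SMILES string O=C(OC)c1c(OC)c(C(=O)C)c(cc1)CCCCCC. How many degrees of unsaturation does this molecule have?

6

Molecular formula: C17H24O4.
DoU = (2C + 2 + N − H − X) / 2, where X is the halogen count and O/S are ignored.
    = (2·17 + 2 + 0 − 24 − 0) / 2 = 12 / 2 = 6.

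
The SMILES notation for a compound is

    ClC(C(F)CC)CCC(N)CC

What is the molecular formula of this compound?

C9H19ClFN

Walk through each heavy atom and fill implicit hydrogens from standard valence (C 4, N 3, O 2, S 2, halogen 1):
  atom 1: Cl (halogen, monovalent) → 0 H
  atom 2: C, bond orders sum to 3 (valence 4) → 1 H
  atom 3: C, bond orders sum to 3 (valence 4) → 1 H
  atom 4: F (halogen, monovalent) → 0 H
  atom 5: C, bond orders sum to 2 (valence 4) → 2 H
  atom 6: C, bond orders sum to 1 (valence 4) → 3 H
  atom 7: C, bond orders sum to 2 (valence 4) → 2 H
  atom 8: C, bond orders sum to 2 (valence 4) → 2 H
  atom 9: C, bond orders sum to 3 (valence 4) → 1 H
  atom 10: N, bond orders sum to 1 (valence 3) → 2 H
  atom 11: C, bond orders sum to 2 (valence 4) → 2 H
  atom 12: C, bond orders sum to 1 (valence 4) → 3 H
Totals → C:9, H:19, Cl:1, F:1, N:1.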